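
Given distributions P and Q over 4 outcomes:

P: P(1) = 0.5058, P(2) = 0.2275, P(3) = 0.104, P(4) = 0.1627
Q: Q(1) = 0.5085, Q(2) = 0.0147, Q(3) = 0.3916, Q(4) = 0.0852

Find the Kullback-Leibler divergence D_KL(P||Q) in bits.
0.8481 bits

D_KL(P||Q) = Σ P(x) log₂(P(x)/Q(x))

Computing term by term:
  P(1)·log₂(P(1)/Q(1)) = 0.5058·log₂(0.5058/0.5085) = -0.00388
  P(2)·log₂(P(2)/Q(2)) = 0.2275·log₂(0.2275/0.0147) = 0.89908
  P(3)·log₂(P(3)/Q(3)) = 0.104·log₂(0.104/0.3916) = -0.19893
  P(4)·log₂(P(4)/Q(4)) = 0.1627·log₂(0.1627/0.0852) = 0.15185

D_KL(P||Q) = -0.00388 + 0.89908 - 0.19893 + 0.15185 = 0.84812 ≈ 0.8481 bits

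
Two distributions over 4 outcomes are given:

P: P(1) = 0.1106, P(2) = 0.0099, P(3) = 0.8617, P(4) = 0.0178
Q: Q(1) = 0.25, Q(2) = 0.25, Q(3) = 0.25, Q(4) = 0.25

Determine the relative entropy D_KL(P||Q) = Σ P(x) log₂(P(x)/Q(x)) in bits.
1.2943 bits

D_KL(P||Q) = Σ P(x) log₂(P(x)/Q(x))

Computing term by term:
  P(1)·log₂(P(1)/Q(1)) = 0.1106·log₂(0.1106/0.25) = -0.13013
  P(2)·log₂(P(2)/Q(2)) = 0.0099·log₂(0.0099/0.25) = -0.04612
  P(3)·log₂(P(3)/Q(3)) = 0.8617·log₂(0.8617/0.25) = 1.53836
  P(4)·log₂(P(4)/Q(4)) = 0.0178·log₂(0.0178/0.25) = -0.06785

D_KL(P||Q) = -0.13013 - 0.04612 + 1.53836 - 0.06785 = 1.29426 ≈ 1.2943 bits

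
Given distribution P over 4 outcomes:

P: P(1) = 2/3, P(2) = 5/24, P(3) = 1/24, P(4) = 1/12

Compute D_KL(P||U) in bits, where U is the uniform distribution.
0.6488 bits

U(i) = 1/4 for all i

D_KL(P||U) = Σ P(x) log₂(P(x) / (1/4))
           = Σ P(x) log₂(P(x)) + log₂(4)
           = log₂(4) - H(P)

H(P) = -Σ P(x) log₂(P(x)):
  -P(1)·log₂(P(1)) = -(2/3)·log₂(2/3) = 0.38998
  -P(2)·log₂(P(2)) = -(5/24)·log₂(5/24) = 0.47147
  -P(3)·log₂(P(3)) = -(1/24)·log₂(1/24) = 0.19104
  -P(4)·log₂(P(4)) = -(1/12)·log₂(1/12) = 0.29875
H(P) = 0.38998 + 0.47147 + 0.19104 + 0.29875 = 1.35124 bits

log₂(4) = 2.00000 bits

D_KL(P||U) = 2.00000 - 1.35124 = 0.64876 ≈ 0.6488 bits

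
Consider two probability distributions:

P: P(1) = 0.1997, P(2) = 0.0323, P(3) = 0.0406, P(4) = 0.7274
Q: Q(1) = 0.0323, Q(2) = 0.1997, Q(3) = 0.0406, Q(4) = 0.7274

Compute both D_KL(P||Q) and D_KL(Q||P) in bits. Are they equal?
D_KL(P||Q) = 0.4400 bits, D_KL(Q||P) = 0.4400 bits. Yes, in this case they are equal (although KL divergence is not symmetric in general).

D_KL(P||Q) = Σ P(x) log₂(P(x)/Q(x))

Computing term by term:
  P(1)·log₂(P(1)/Q(1)) = 0.1997·log₂(0.1997/0.0323) = 0.52486
  P(2)·log₂(P(2)/Q(2)) = 0.0323·log₂(0.0323/0.1997) = -0.08489
  P(3)·log₂(P(3)/Q(3)) = 0.0406·log₂(0.0406/0.0406) = 0.00000
  P(4)·log₂(P(4)/Q(4)) = 0.7274·log₂(0.7274/0.7274) = 0.00000

D_KL(P||Q) = 0.52486 - 0.08489 + 0.00000 + 0.00000 = 0.43997 ≈ 0.4400 bits

D_KL(Q||P) = Σ Q(x) log₂(Q(x)/P(x))

Computing term by term:
  Q(1)·log₂(Q(1)/P(1)) = 0.0323·log₂(0.0323/0.1997) = -0.08489
  Q(2)·log₂(Q(2)/P(2)) = 0.1997·log₂(0.1997/0.0323) = 0.52486
  Q(3)·log₂(Q(3)/P(3)) = 0.0406·log₂(0.0406/0.0406) = 0.00000
  Q(4)·log₂(Q(4)/P(4)) = 0.7274·log₂(0.7274/0.7274) = 0.00000

D_KL(Q||P) = -0.08489 + 0.52486 + 0.00000 + 0.00000 = 0.43997 ≈ 0.4400 bits

These ARE equal here. Q is P with outcomes relabeled (Q(1) = P(2), Q(2) = P(1)) by a relabeling that is its own inverse, so the two sums contain exactly the same terms in a different order. This is a special case — KL divergence is not symmetric in general: D_KL(P||Q) ≠ D_KL(Q||P) for most P, Q.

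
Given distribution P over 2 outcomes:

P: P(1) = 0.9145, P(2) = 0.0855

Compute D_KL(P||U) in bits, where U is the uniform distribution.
0.5787 bits

U(i) = 1/2 for all i

D_KL(P||U) = Σ P(x) log₂(P(x) / (1/2))
           = Σ P(x) log₂(P(x)) + log₂(2)
           = log₂(2) - H(P)

H(P) = -Σ P(x) log₂(P(x)):
  -P(1)·log₂(P(1)) = -(0.9145)·log₂(0.9145) = 0.11792
  -P(2)·log₂(P(2)) = -(0.0855)·log₂(0.0855) = 0.30335
H(P) = 0.11792 + 0.30335 = 0.42127 bits

log₂(2) = 1.00000 bits

D_KL(P||U) = 1.00000 - 0.42127 = 0.57873 ≈ 0.5787 bits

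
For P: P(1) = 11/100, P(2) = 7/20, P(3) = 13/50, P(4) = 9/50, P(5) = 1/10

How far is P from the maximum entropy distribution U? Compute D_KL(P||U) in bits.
0.1588 bits

U(i) = 1/5 for all i

D_KL(P||U) = Σ P(x) log₂(P(x) / (1/5))
           = Σ P(x) log₂(P(x)) + log₂(5)
           = log₂(5) - H(P)

H(P) = -Σ P(x) log₂(P(x)):
  -P(1)·log₂(P(1)) = -(11/100)·log₂(11/100) = 0.35029
  -P(2)·log₂(P(2)) = -(7/20)·log₂(7/20) = 0.53010
  -P(3)·log₂(P(3)) = -(13/50)·log₂(13/50) = 0.50529
  -P(4)·log₂(P(4)) = -(9/50)·log₂(9/50) = 0.44531
  -P(5)·log₂(P(5)) = -(1/10)·log₂(1/10) = 0.33219
H(P) = 0.35029 + 0.53010 + 0.50529 + 0.44531 + 0.33219 = 2.16318 bits

log₂(5) = 2.32193 bits

D_KL(P||U) = 2.32193 - 2.16318 = 0.15875 ≈ 0.1588 bits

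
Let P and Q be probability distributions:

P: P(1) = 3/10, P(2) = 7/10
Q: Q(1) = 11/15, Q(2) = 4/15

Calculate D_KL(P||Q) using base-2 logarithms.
0.5878 bits

D_KL(P||Q) = Σ P(x) log₂(P(x)/Q(x))

Computing term by term:
  P(1)·log₂(P(1)/Q(1)) = (3/10)·log₂((3/10)/(11/15)) = -0.38685
  P(2)·log₂(P(2)/Q(2)) = (7/10)·log₂((7/10)/(4/15)) = 0.97462

D_KL(P||Q) = -0.38685 + 0.97462 = 0.58777 ≈ 0.5878 bits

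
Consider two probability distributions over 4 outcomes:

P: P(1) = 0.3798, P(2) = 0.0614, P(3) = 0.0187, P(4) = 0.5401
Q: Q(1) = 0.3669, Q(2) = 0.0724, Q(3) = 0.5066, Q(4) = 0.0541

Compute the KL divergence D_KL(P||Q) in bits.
1.7082 bits

D_KL(P||Q) = Σ P(x) log₂(P(x)/Q(x))

Computing term by term:
  P(1)·log₂(P(1)/Q(1)) = 0.3798·log₂(0.3798/0.3669) = 0.01893
  P(2)·log₂(P(2)/Q(2)) = 0.0614·log₂(0.0614/0.0724) = -0.01460
  P(3)·log₂(P(3)/Q(3)) = 0.0187·log₂(0.0187/0.5066) = -0.08901
  P(4)·log₂(P(4)/Q(4)) = 0.5401·log₂(0.5401/0.0541) = 1.79288

D_KL(P||Q) = 0.01893 - 0.01460 - 0.08901 + 1.79288 = 1.70820 ≈ 1.7082 bits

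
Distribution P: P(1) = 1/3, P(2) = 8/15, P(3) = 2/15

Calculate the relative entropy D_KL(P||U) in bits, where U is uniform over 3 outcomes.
0.1854 bits

U(i) = 1/3 for all i

D_KL(P||U) = Σ P(x) log₂(P(x) / (1/3))
           = Σ P(x) log₂(P(x)) + log₂(3)
           = log₂(3) - H(P)

H(P) = -Σ P(x) log₂(P(x)):
  -P(1)·log₂(P(1)) = -(1/3)·log₂(1/3) = 0.52832
  -P(2)·log₂(P(2)) = -(8/15)·log₂(8/15) = 0.48367
  -P(3)·log₂(P(3)) = -(2/15)·log₂(2/15) = 0.38759
H(P) = 0.52832 + 0.48367 + 0.38759 = 1.39958 bits

log₂(3) = 1.58496 bits

D_KL(P||U) = 1.58496 - 1.39958 = 0.18538 ≈ 0.1854 bits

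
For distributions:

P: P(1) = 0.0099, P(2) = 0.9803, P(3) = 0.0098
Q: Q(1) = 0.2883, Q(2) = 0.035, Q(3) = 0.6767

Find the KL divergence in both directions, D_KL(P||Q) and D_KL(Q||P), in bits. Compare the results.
D_KL(P||Q) = 4.6051 bits, D_KL(Q||P) = 5.3684 bits. D_KL(Q||P) is larger than D_KL(P||Q) by 0.7633 bits; the two directions differ.

D_KL(P||Q) = Σ P(x) log₂(P(x)/Q(x))

Computing term by term:
  P(1)·log₂(P(1)/Q(1)) = 0.0099·log₂(0.0099/0.2883) = -0.04815
  P(2)·log₂(P(2)/Q(2)) = 0.9803·log₂(0.9803/0.035) = 4.71308
  P(3)·log₂(P(3)/Q(3)) = 0.0098·log₂(0.0098/0.6767) = -0.05987

D_KL(P||Q) = -0.04815 + 4.71308 - 0.05987 = 4.60506 ≈ 4.6051 bits

D_KL(Q||P) = Σ Q(x) log₂(Q(x)/P(x))

Computing term by term:
  Q(1)·log₂(Q(1)/P(1)) = 0.2883·log₂(0.2883/0.0099) = 1.40229
  Q(2)·log₂(Q(2)/P(2)) = 0.035·log₂(0.035/0.9803) = -0.16827
  Q(3)·log₂(Q(3)/P(3)) = 0.6767·log₂(0.6767/0.0098) = 4.13436

D_KL(Q||P) = 1.40229 - 0.16827 + 4.13436 = 5.36838 ≈ 5.3684 bits

These are NOT equal (difference: 0.7633 bits). KL divergence is asymmetric: D_KL(P||Q) ≠ D_KL(Q||P) in general.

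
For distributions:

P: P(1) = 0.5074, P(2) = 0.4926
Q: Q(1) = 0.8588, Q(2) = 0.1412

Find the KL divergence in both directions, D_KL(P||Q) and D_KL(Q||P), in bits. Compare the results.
D_KL(P||Q) = 0.5028 bits, D_KL(Q||P) = 0.3975 bits. D_KL(P||Q) is larger than D_KL(Q||P) by 0.1053 bits; the two directions differ.

D_KL(P||Q) = Σ P(x) log₂(P(x)/Q(x))

Computing term by term:
  P(1)·log₂(P(1)/Q(1)) = 0.5074·log₂(0.5074/0.8588) = -0.38522
  P(2)·log₂(P(2)/Q(2)) = 0.4926·log₂(0.4926/0.1412) = 0.88800

D_KL(P||Q) = -0.38522 + 0.88800 = 0.50278 ≈ 0.5028 bits

D_KL(Q||P) = Σ Q(x) log₂(Q(x)/P(x))

Computing term by term:
  Q(1)·log₂(Q(1)/P(1)) = 0.8588·log₂(0.8588/0.5074) = 0.65200
  Q(2)·log₂(Q(2)/P(2)) = 0.1412·log₂(0.1412/0.4926) = -0.25454

D_KL(Q||P) = 0.65200 - 0.25454 = 0.39746 ≈ 0.3975 bits

These are NOT equal (difference: 0.1053 bits). KL divergence is asymmetric: D_KL(P||Q) ≠ D_KL(Q||P) in general.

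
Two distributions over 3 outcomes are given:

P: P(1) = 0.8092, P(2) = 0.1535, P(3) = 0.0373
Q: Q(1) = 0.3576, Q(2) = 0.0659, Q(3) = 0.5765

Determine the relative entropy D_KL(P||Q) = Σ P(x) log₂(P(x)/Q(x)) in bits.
0.9933 bits

D_KL(P||Q) = Σ P(x) log₂(P(x)/Q(x))

Computing term by term:
  P(1)·log₂(P(1)/Q(1)) = 0.8092·log₂(0.8092/0.3576) = 0.95336
  P(2)·log₂(P(2)/Q(2)) = 0.1535·log₂(0.1535/0.0659) = 0.18725
  P(3)·log₂(P(3)/Q(3)) = 0.0373·log₂(0.0373/0.5765) = -0.14734

D_KL(P||Q) = 0.95336 + 0.18725 - 0.14734 = 0.99327 ≈ 0.9933 bits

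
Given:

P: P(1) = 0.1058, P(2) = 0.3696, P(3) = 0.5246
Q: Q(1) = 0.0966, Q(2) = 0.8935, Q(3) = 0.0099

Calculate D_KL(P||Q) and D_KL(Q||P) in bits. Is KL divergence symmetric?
D_KL(P||Q) = 2.5479 bits, D_KL(Q||P) = 1.0685 bits. No, KL divergence is not symmetric.

D_KL(P||Q) = Σ P(x) log₂(P(x)/Q(x))

Computing term by term:
  P(1)·log₂(P(1)/Q(1)) = 0.1058·log₂(0.1058/0.0966) = 0.01389
  P(2)·log₂(P(2)/Q(2)) = 0.3696·log₂(0.3696/0.8935) = -0.47069
  P(3)·log₂(P(3)/Q(3)) = 0.5246·log₂(0.5246/0.0099) = 3.00472

D_KL(P||Q) = 0.01389 - 0.47069 + 3.00472 = 2.54792 ≈ 2.5479 bits

D_KL(Q||P) = Σ Q(x) log₂(Q(x)/P(x))

Computing term by term:
  Q(1)·log₂(Q(1)/P(1)) = 0.0966·log₂(0.0966/0.1058) = -0.01268
  Q(2)·log₂(Q(2)/P(2)) = 0.8935·log₂(0.8935/0.3696) = 1.13787
  Q(3)·log₂(Q(3)/P(3)) = 0.0099·log₂(0.0099/0.5246) = -0.05670

D_KL(Q||P) = -0.01268 + 1.13787 - 0.05670 = 1.06849 ≈ 1.0685 bits

These are NOT equal (difference: 1.4794 bits). KL divergence is asymmetric: D_KL(P||Q) ≠ D_KL(Q||P) in general.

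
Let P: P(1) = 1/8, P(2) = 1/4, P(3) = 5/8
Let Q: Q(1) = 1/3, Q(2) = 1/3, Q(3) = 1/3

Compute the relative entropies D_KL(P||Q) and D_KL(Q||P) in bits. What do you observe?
D_KL(P||Q) = 0.2862 bits, D_KL(Q||P) = 0.3077 bits. The two directions give different values (D_KL(Q||P) exceeds D_KL(P||Q) by 0.0215 bits): KL divergence is asymmetric.

D_KL(P||Q) = Σ P(x) log₂(P(x)/Q(x))

Computing term by term:
  P(1)·log₂(P(1)/Q(1)) = (1/8)·log₂((1/8)/(1/3)) = -0.17688
  P(2)·log₂(P(2)/Q(2)) = (1/4)·log₂((1/4)/(1/3)) = -0.10376
  P(3)·log₂(P(3)/Q(3)) = (5/8)·log₂((5/8)/(1/3)) = 0.56681

D_KL(P||Q) = -0.17688 - 0.10376 + 0.56681 = 0.28617 ≈ 0.2862 bits

D_KL(Q||P) = Σ Q(x) log₂(Q(x)/P(x))

Computing term by term:
  Q(1)·log₂(Q(1)/P(1)) = (1/3)·log₂((1/3)/(1/8)) = 0.47168
  Q(2)·log₂(Q(2)/P(2)) = (1/3)·log₂((1/3)/(1/4)) = 0.13835
  Q(3)·log₂(Q(3)/P(3)) = (1/3)·log₂((1/3)/(5/8)) = -0.30230

D_KL(Q||P) = 0.47168 + 0.13835 - 0.30230 = 0.30773 ≈ 0.3077 bits

These are NOT equal (difference: 0.0215 bits). KL divergence is asymmetric: D_KL(P||Q) ≠ D_KL(Q||P) in general.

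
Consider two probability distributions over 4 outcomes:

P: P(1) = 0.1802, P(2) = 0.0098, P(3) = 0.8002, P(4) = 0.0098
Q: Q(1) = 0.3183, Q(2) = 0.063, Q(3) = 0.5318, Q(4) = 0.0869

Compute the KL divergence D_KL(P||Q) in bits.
0.2666 bits

D_KL(P||Q) = Σ P(x) log₂(P(x)/Q(x))

Computing term by term:
  P(1)·log₂(P(1)/Q(1)) = 0.1802·log₂(0.1802/0.3183) = -0.14791
  P(2)·log₂(P(2)/Q(2)) = 0.0098·log₂(0.0098/0.063) = -0.02631
  P(3)·log₂(P(3)/Q(3)) = 0.8002·log₂(0.8002/0.5318) = 0.47170
  P(4)·log₂(P(4)/Q(4)) = 0.0098·log₂(0.0098/0.0869) = -0.03086

D_KL(P||Q) = -0.14791 - 0.02631 + 0.47170 - 0.03086 = 0.26662 ≈ 0.2666 bits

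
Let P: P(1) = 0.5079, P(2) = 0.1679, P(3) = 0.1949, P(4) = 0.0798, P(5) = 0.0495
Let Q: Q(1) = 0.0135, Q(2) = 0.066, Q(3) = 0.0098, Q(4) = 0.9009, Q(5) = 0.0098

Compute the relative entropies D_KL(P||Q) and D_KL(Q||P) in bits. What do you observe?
D_KL(P||Q) = 3.5616 bits, D_KL(Q||P) = 2.9256 bits. The two directions give different values (D_KL(P||Q) exceeds D_KL(Q||P) by 0.6360 bits): KL divergence is asymmetric.

D_KL(P||Q) = Σ P(x) log₂(P(x)/Q(x))

Computing term by term:
  P(1)·log₂(P(1)/Q(1)) = 0.5079·log₂(0.5079/0.0135) = 2.65810
  P(2)·log₂(P(2)/Q(2)) = 0.1679·log₂(0.1679/0.066) = 0.22617
  P(3)·log₂(P(3)/Q(3)) = 0.1949·log₂(0.1949/0.0098) = 0.84076
  P(4)·log₂(P(4)/Q(4)) = 0.0798·log₂(0.0798/0.9009) = -0.27905
  P(5)·log₂(P(5)/Q(5)) = 0.0495·log₂(0.0495/0.0098) = 0.11566

D_KL(P||Q) = 2.65810 + 0.22617 + 0.84076 - 0.27905 + 0.11566 = 3.56164 ≈ 3.5616 bits

D_KL(Q||P) = Σ Q(x) log₂(Q(x)/P(x))

Computing term by term:
  Q(1)·log₂(Q(1)/P(1)) = 0.0135·log₂(0.0135/0.5079) = -0.07065
  Q(2)·log₂(Q(2)/P(2)) = 0.066·log₂(0.066/0.1679) = -0.08891
  Q(3)·log₂(Q(3)/P(3)) = 0.0098·log₂(0.0098/0.1949) = -0.04228
  Q(4)·log₂(Q(4)/P(4)) = 0.9009·log₂(0.9009/0.0798) = 3.15036
  Q(5)·log₂(Q(5)/P(5)) = 0.0098·log₂(0.0098/0.0495) = -0.02290

D_KL(Q||P) = -0.07065 - 0.08891 - 0.04228 + 3.15036 - 0.02290 = 2.92562 ≈ 2.9256 bits

These are NOT equal (difference: 0.6360 bits). KL divergence is asymmetric: D_KL(P||Q) ≠ D_KL(Q||P) in general.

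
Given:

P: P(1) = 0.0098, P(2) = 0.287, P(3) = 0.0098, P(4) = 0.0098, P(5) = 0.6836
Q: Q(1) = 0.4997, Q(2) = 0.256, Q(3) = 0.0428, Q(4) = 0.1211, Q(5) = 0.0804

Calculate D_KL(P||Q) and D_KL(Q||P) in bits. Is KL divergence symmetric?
D_KL(P||Q) = 2.0462 bits, D_KL(Q||P) = 3.0742 bits. No, KL divergence is not symmetric.

D_KL(P||Q) = Σ P(x) log₂(P(x)/Q(x))

Computing term by term:
  P(1)·log₂(P(1)/Q(1)) = 0.0098·log₂(0.0098/0.4997) = -0.05559
  P(2)·log₂(P(2)/Q(2)) = 0.287·log₂(0.287/0.256) = 0.04733
  P(3)·log₂(P(3)/Q(3)) = 0.0098·log₂(0.0098/0.0428) = -0.02084
  P(4)·log₂(P(4)/Q(4)) = 0.0098·log₂(0.0098/0.1211) = -0.03555
  P(5)·log₂(P(5)/Q(5)) = 0.6836·log₂(0.6836/0.0804) = 2.11088

D_KL(P||Q) = -0.05559 + 0.04733 - 0.02084 - 0.03555 + 2.11088 = 2.04623 ≈ 2.0462 bits

D_KL(Q||P) = Σ Q(x) log₂(Q(x)/P(x))

Computing term by term:
  Q(1)·log₂(Q(1)/P(1)) = 0.4997·log₂(0.4997/0.0098) = 2.83437
  Q(2)·log₂(Q(2)/P(2)) = 0.256·log₂(0.256/0.287) = -0.04222
  Q(3)·log₂(Q(3)/P(3)) = 0.0428·log₂(0.0428/0.0098) = 0.09103
  Q(4)·log₂(Q(4)/P(4)) = 0.1211·log₂(0.1211/0.0098) = 0.43926
  Q(5)·log₂(Q(5)/P(5)) = 0.0804·log₂(0.0804/0.6836) = -0.24827

D_KL(Q||P) = 2.83437 - 0.04222 + 0.09103 + 0.43926 - 0.24827 = 3.07417 ≈ 3.0742 bits

These are NOT equal (difference: 1.0280 bits). KL divergence is asymmetric: D_KL(P||Q) ≠ D_KL(Q||P) in general.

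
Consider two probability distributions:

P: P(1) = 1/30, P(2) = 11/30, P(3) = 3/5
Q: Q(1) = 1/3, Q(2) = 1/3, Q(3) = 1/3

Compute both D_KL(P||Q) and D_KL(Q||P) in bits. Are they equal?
D_KL(P||Q) = 0.4485 bits, D_KL(Q||P) = 0.7788 bits. No, they are not equal.

D_KL(P||Q) = Σ P(x) log₂(P(x)/Q(x))

Computing term by term:
  P(1)·log₂(P(1)/Q(1)) = (1/30)·log₂((1/30)/(1/3)) = -0.11073
  P(2)·log₂(P(2)/Q(2)) = (11/30)·log₂((11/30)/(1/3)) = 0.05042
  P(3)·log₂(P(3)/Q(3)) = (3/5)·log₂((3/5)/(1/3)) = 0.50880

D_KL(P||Q) = -0.11073 + 0.05042 + 0.50880 = 0.44849 ≈ 0.4485 bits

D_KL(Q||P) = Σ Q(x) log₂(Q(x)/P(x))

Computing term by term:
  Q(1)·log₂(Q(1)/P(1)) = (1/3)·log₂((1/3)/(1/30)) = 1.10731
  Q(2)·log₂(Q(2)/P(2)) = (1/3)·log₂((1/3)/(11/30)) = -0.04583
  Q(3)·log₂(Q(3)/P(3)) = (1/3)·log₂((1/3)/(3/5)) = -0.28267

D_KL(Q||P) = 1.10731 - 0.04583 - 0.28267 = 0.77881 ≈ 0.7788 bits

These are NOT equal (difference: 0.3303 bits). KL divergence is asymmetric: D_KL(P||Q) ≠ D_KL(Q||P) in general.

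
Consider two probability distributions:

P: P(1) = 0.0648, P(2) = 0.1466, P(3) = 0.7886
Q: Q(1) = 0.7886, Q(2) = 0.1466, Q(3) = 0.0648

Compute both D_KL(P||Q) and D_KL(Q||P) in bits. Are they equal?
D_KL(P||Q) = 2.6095 bits, D_KL(Q||P) = 2.6095 bits. Yes, in this case they are equal (although KL divergence is not symmetric in general).

D_KL(P||Q) = Σ P(x) log₂(P(x)/Q(x))

Computing term by term:
  P(1)·log₂(P(1)/Q(1)) = 0.0648·log₂(0.0648/0.7886) = -0.23362
  P(2)·log₂(P(2)/Q(2)) = 0.1466·log₂(0.1466/0.1466) = 0.00000
  P(3)·log₂(P(3)/Q(3)) = 0.7886·log₂(0.7886/0.0648) = 2.84308

D_KL(P||Q) = -0.23362 + 0.00000 + 2.84308 = 2.60946 ≈ 2.6095 bits

D_KL(Q||P) = Σ Q(x) log₂(Q(x)/P(x))

Computing term by term:
  Q(1)·log₂(Q(1)/P(1)) = 0.7886·log₂(0.7886/0.0648) = 2.84308
  Q(2)·log₂(Q(2)/P(2)) = 0.1466·log₂(0.1466/0.1466) = 0.00000
  Q(3)·log₂(Q(3)/P(3)) = 0.0648·log₂(0.0648/0.7886) = -0.23362

D_KL(Q||P) = 2.84308 + 0.00000 - 0.23362 = 2.60946 ≈ 2.6095 bits

These ARE equal here. Q is P with outcomes relabeled (Q(1) = P(3), Q(3) = P(1)) by a relabeling that is its own inverse, so the two sums contain exactly the same terms in a different order. This is a special case — KL divergence is not symmetric in general: D_KL(P||Q) ≠ D_KL(Q||P) for most P, Q.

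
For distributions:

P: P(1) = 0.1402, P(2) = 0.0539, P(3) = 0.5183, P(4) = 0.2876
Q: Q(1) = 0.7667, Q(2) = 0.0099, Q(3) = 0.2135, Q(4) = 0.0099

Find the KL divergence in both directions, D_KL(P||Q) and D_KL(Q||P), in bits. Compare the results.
D_KL(P||Q) = 1.8492 bits, D_KL(Q||P) = 1.5338 bits. D_KL(P||Q) is larger than D_KL(Q||P) by 0.3154 bits; the two directions differ.

D_KL(P||Q) = Σ P(x) log₂(P(x)/Q(x))

Computing term by term:
  P(1)·log₂(P(1)/Q(1)) = 0.1402·log₂(0.1402/0.7667) = -0.34365
  P(2)·log₂(P(2)/Q(2)) = 0.0539·log₂(0.0539/0.0099) = 0.13177
  P(3)·log₂(P(3)/Q(3)) = 0.5183·log₂(0.5183/0.2135) = 0.66319
  P(4)·log₂(P(4)/Q(4)) = 0.2876·log₂(0.2876/0.0099) = 1.39788

D_KL(P||Q) = -0.34365 + 0.13177 + 0.66319 + 1.39788 = 1.84919 ≈ 1.8492 bits

D_KL(Q||P) = Σ Q(x) log₂(Q(x)/P(x))

Computing term by term:
  Q(1)·log₂(Q(1)/P(1)) = 0.7667·log₂(0.7667/0.1402) = 1.87932
  Q(2)·log₂(Q(2)/P(2)) = 0.0099·log₂(0.0099/0.0539) = -0.02420
  Q(3)·log₂(Q(3)/P(3)) = 0.2135·log₂(0.2135/0.5183) = -0.27318
  Q(4)·log₂(Q(4)/P(4)) = 0.0099·log₂(0.0099/0.2876) = -0.04812

D_KL(Q||P) = 1.87932 - 0.02420 - 0.27318 - 0.04812 = 1.53382 ≈ 1.5338 bits

These are NOT equal (difference: 0.3154 bits). KL divergence is asymmetric: D_KL(P||Q) ≠ D_KL(Q||P) in general.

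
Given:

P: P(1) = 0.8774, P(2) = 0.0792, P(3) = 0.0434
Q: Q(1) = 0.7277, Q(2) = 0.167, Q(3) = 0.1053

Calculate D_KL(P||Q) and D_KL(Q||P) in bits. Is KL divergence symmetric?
D_KL(P||Q) = 0.0961 bits, D_KL(Q||P) = 0.1180 bits. No, KL divergence is not symmetric.

D_KL(P||Q) = Σ P(x) log₂(P(x)/Q(x))

Computing term by term:
  P(1)·log₂(P(1)/Q(1)) = 0.8774·log₂(0.8774/0.7277) = 0.23680
  P(2)·log₂(P(2)/Q(2)) = 0.0792·log₂(0.0792/0.167) = -0.08524
  P(3)·log₂(P(3)/Q(3)) = 0.0434·log₂(0.0434/0.1053) = -0.05550

D_KL(P||Q) = 0.23680 - 0.08524 - 0.05550 = 0.09606 ≈ 0.0961 bits

D_KL(Q||P) = Σ Q(x) log₂(Q(x)/P(x))

Computing term by term:
  Q(1)·log₂(Q(1)/P(1)) = 0.7277·log₂(0.7277/0.8774) = -0.19640
  Q(2)·log₂(Q(2)/P(2)) = 0.167·log₂(0.167/0.0792) = 0.17974
  Q(3)·log₂(Q(3)/P(3)) = 0.1053·log₂(0.1053/0.0434) = 0.13465

D_KL(Q||P) = -0.19640 + 0.17974 + 0.13465 = 0.11799 ≈ 0.1180 bits

These are NOT equal (difference: 0.0219 bits). KL divergence is asymmetric: D_KL(P||Q) ≠ D_KL(Q||P) in general.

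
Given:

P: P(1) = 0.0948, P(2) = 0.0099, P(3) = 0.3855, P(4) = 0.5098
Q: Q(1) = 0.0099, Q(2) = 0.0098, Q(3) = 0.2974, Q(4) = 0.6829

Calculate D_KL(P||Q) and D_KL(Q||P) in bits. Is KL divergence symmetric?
D_KL(P||Q) = 0.2384 bits, D_KL(Q||P) = 0.1443 bits. No, KL divergence is not symmetric.

D_KL(P||Q) = Σ P(x) log₂(P(x)/Q(x))

Computing term by term:
  P(1)·log₂(P(1)/Q(1)) = 0.0948·log₂(0.0948/0.0099) = 0.30899
  P(2)·log₂(P(2)/Q(2)) = 0.0099·log₂(0.0099/0.0098) = 0.00015
  P(3)·log₂(P(3)/Q(3)) = 0.3855·log₂(0.3855/0.2974) = 0.14430
  P(4)·log₂(P(4)/Q(4)) = 0.5098·log₂(0.5098/0.6829) = -0.21500

D_KL(P||Q) = 0.30899 + 0.00015 + 0.14430 - 0.21500 = 0.23844 ≈ 0.2384 bits

D_KL(Q||P) = Σ Q(x) log₂(Q(x)/P(x))

Computing term by term:
  Q(1)·log₂(Q(1)/P(1)) = 0.0099·log₂(0.0099/0.0948) = -0.03227
  Q(2)·log₂(Q(2)/P(2)) = 0.0098·log₂(0.0098/0.0099) = -0.00014
  Q(3)·log₂(Q(3)/P(3)) = 0.2974·log₂(0.2974/0.3855) = -0.11132
  Q(4)·log₂(Q(4)/P(4)) = 0.6829·log₂(0.6829/0.5098) = 0.28801

D_KL(Q||P) = -0.03227 - 0.00014 - 0.11132 + 0.28801 = 0.14428 ≈ 0.1443 bits

These are NOT equal (difference: 0.0941 bits). KL divergence is asymmetric: D_KL(P||Q) ≠ D_KL(Q||P) in general.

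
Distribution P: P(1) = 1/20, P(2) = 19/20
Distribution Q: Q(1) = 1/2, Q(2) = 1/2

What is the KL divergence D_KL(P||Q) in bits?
0.7136 bits

D_KL(P||Q) = Σ P(x) log₂(P(x)/Q(x))

Computing term by term:
  P(1)·log₂(P(1)/Q(1)) = (1/20)·log₂((1/20)/(1/2)) = -0.16610
  P(2)·log₂(P(2)/Q(2)) = (19/20)·log₂((19/20)/(1/2)) = 0.87970

D_KL(P||Q) = -0.16610 + 0.87970 = 0.71360 ≈ 0.7136 bits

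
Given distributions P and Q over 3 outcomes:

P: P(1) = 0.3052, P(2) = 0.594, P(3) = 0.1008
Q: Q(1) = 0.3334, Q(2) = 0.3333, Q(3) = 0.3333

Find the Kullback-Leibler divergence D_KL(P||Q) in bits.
0.2824 bits

D_KL(P||Q) = Σ P(x) log₂(P(x)/Q(x))

Computing term by term:
  P(1)·log₂(P(1)/Q(1)) = 0.3052·log₂(0.3052/0.3334) = -0.03891
  P(2)·log₂(P(2)/Q(2)) = 0.594·log₂(0.594/0.3333) = 0.49518
  P(3)·log₂(P(3)/Q(3)) = 0.1008·log₂(0.1008/0.3333) = -0.17391

D_KL(P||Q) = -0.03891 + 0.49518 - 0.17391 = 0.28236 ≈ 0.2824 bits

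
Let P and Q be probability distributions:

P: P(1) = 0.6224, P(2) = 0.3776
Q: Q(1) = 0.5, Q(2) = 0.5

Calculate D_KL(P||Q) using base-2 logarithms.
0.0437 bits

D_KL(P||Q) = Σ P(x) log₂(P(x)/Q(x))

Computing term by term:
  P(1)·log₂(P(1)/Q(1)) = 0.6224·log₂(0.6224/0.5) = 0.19662
  P(2)·log₂(P(2)/Q(2)) = 0.3776·log₂(0.3776/0.5) = -0.15295

D_KL(P||Q) = 0.19662 - 0.15295 = 0.04367 ≈ 0.0437 bits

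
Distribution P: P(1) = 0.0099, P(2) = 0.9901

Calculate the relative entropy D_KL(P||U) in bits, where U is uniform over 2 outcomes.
0.9199 bits

U(i) = 1/2 for all i

D_KL(P||U) = Σ P(x) log₂(P(x) / (1/2))
           = Σ P(x) log₂(P(x)) + log₂(2)
           = log₂(2) - H(P)

H(P) = -Σ P(x) log₂(P(x)):
  -P(1)·log₂(P(1)) = -(0.0099)·log₂(0.0099) = 0.06592
  -P(2)·log₂(P(2)) = -(0.9901)·log₂(0.9901) = 0.01421
H(P) = 0.06592 + 0.01421 = 0.08013 bits

log₂(2) = 1.00000 bits

D_KL(P||U) = 1.00000 - 0.08013 = 0.91987 ≈ 0.9199 bits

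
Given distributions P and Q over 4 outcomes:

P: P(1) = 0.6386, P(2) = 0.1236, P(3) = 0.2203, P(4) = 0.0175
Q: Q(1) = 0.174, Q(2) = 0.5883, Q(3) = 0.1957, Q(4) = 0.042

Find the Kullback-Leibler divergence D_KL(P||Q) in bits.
0.9352 bits

D_KL(P||Q) = Σ P(x) log₂(P(x)/Q(x))

Computing term by term:
  P(1)·log₂(P(1)/Q(1)) = 0.6386·log₂(0.6386/0.174) = 1.19790
  P(2)·log₂(P(2)/Q(2)) = 0.1236·log₂(0.1236/0.5883) = -0.27821
  P(3)·log₂(P(3)/Q(3)) = 0.2203·log₂(0.2203/0.1957) = 0.03763
  P(4)·log₂(P(4)/Q(4)) = 0.0175·log₂(0.0175/0.042) = -0.02210

D_KL(P||Q) = 1.19790 - 0.27821 + 0.03763 - 0.02210 = 0.93522 ≈ 0.9352 bits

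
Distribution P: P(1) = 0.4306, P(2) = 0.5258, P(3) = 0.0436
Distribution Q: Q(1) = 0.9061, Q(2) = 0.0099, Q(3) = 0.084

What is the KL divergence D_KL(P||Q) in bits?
2.5099 bits

D_KL(P||Q) = Σ P(x) log₂(P(x)/Q(x))

Computing term by term:
  P(1)·log₂(P(1)/Q(1)) = 0.4306·log₂(0.4306/0.9061) = -0.46217
  P(2)·log₂(P(2)/Q(2)) = 0.5258·log₂(0.5258/0.0099) = 3.01333
  P(3)·log₂(P(3)/Q(3)) = 0.0436·log₂(0.0436/0.084) = -0.04125

D_KL(P||Q) = -0.46217 + 3.01333 - 0.04125 = 2.50991 ≈ 2.5099 bits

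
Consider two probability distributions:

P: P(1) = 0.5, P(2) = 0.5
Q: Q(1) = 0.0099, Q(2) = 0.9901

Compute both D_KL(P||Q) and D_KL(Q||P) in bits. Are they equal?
D_KL(P||Q) = 2.3364 bits, D_KL(Q||P) = 0.9199 bits. No, they are not equal.

D_KL(P||Q) = Σ P(x) log₂(P(x)/Q(x))

Computing term by term:
  P(1)·log₂(P(1)/Q(1)) = 0.5·log₂(0.5/0.0099) = 2.82918
  P(2)·log₂(P(2)/Q(2)) = 0.5·log₂(0.5/0.9901) = -0.49282

D_KL(P||Q) = 2.82918 - 0.49282 = 2.33636 ≈ 2.3364 bits

D_KL(Q||P) = Σ Q(x) log₂(Q(x)/P(x))

Computing term by term:
  Q(1)·log₂(Q(1)/P(1)) = 0.0099·log₂(0.0099/0.5) = -0.05602
  Q(2)·log₂(Q(2)/P(2)) = 0.9901·log₂(0.9901/0.5) = 0.97589

D_KL(Q||P) = -0.05602 + 0.97589 = 0.91987 ≈ 0.9199 bits

These are NOT equal (difference: 1.4165 bits). KL divergence is asymmetric: D_KL(P||Q) ≠ D_KL(Q||P) in general.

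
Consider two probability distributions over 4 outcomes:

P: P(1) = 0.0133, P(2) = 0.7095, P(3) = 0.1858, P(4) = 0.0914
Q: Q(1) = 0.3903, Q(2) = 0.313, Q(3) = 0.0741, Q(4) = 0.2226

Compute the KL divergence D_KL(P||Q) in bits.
0.9019 bits

D_KL(P||Q) = Σ P(x) log₂(P(x)/Q(x))

Computing term by term:
  P(1)·log₂(P(1)/Q(1)) = 0.0133·log₂(0.0133/0.3903) = -0.06484
  P(2)·log₂(P(2)/Q(2)) = 0.7095·log₂(0.7095/0.313) = 0.83766
  P(3)·log₂(P(3)/Q(3)) = 0.1858·log₂(0.1858/0.0741) = 0.24641
  P(4)·log₂(P(4)/Q(4)) = 0.0914·log₂(0.0914/0.2226) = -0.11737

D_KL(P||Q) = -0.06484 + 0.83766 + 0.24641 - 0.11737 = 0.90186 ≈ 0.9019 bits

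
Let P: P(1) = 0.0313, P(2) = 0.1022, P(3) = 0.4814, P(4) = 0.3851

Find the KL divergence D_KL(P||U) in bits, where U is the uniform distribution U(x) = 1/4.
0.4694 bits

U(i) = 1/4 for all i

D_KL(P||U) = Σ P(x) log₂(P(x) / (1/4))
           = Σ P(x) log₂(P(x)) + log₂(4)
           = log₂(4) - H(P)

H(P) = -Σ P(x) log₂(P(x)):
  -P(1)·log₂(P(1)) = -(0.0313)·log₂(0.0313) = 0.15643
  -P(2)·log₂(P(2)) = -(0.1022)·log₂(0.1022) = 0.33629
  -P(3)·log₂(P(3)) = -(0.4814)·log₂(0.4814) = 0.50773
  -P(4)·log₂(P(4)) = -(0.3851)·log₂(0.3851) = 0.53017
H(P) = 0.15643 + 0.33629 + 0.50773 + 0.53017 = 1.53062 bits

log₂(4) = 2.00000 bits

D_KL(P||U) = 2.00000 - 1.53062 = 0.46938 ≈ 0.4694 bits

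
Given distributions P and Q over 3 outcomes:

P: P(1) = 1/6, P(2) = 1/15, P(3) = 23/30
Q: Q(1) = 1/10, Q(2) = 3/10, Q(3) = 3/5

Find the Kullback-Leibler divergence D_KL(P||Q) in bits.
0.2493 bits

D_KL(P||Q) = Σ P(x) log₂(P(x)/Q(x))

Computing term by term:
  P(1)·log₂(P(1)/Q(1)) = (1/6)·log₂((1/6)/(1/10)) = 0.12283
  P(2)·log₂(P(2)/Q(2)) = (1/15)·log₂((1/15)/(3/10)) = -0.14466
  P(3)·log₂(P(3)/Q(3)) = (23/30)·log₂((23/30)/(3/5)) = 0.27112

D_KL(P||Q) = 0.12283 - 0.14466 + 0.27112 = 0.24929 ≈ 0.2493 bits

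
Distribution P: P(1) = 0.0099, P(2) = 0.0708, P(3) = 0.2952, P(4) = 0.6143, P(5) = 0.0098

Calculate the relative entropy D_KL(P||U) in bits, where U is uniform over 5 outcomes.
0.9687 bits

U(i) = 1/5 for all i

D_KL(P||U) = Σ P(x) log₂(P(x) / (1/5))
           = Σ P(x) log₂(P(x)) + log₂(5)
           = log₂(5) - H(P)

H(P) = -Σ P(x) log₂(P(x)):
  -P(1)·log₂(P(1)) = -(0.0099)·log₂(0.0099) = 0.06592
  -P(2)·log₂(P(2)) = -(0.0708)·log₂(0.0708) = 0.27046
  -P(3)·log₂(P(3)) = -(0.2952)·log₂(0.2952) = 0.51962
  -P(4)·log₂(P(4)) = -(0.6143)·log₂(0.6143) = 0.43184
  -P(5)·log₂(P(5)) = -(0.0098)·log₂(0.0098) = 0.06540
H(P) = 0.06592 + 0.27046 + 0.51962 + 0.43184 + 0.06540 = 1.35324 bits

log₂(5) = 2.32193 bits

D_KL(P||U) = 2.32193 - 1.35324 = 0.96869 ≈ 0.9687 bits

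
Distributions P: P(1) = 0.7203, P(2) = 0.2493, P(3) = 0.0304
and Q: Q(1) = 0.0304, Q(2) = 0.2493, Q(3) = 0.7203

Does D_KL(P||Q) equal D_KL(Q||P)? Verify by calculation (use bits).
D_KL(P||Q) = 3.1504 bits, D_KL(Q||P) = 3.1504 bits. Yes — for this pair D_KL(P||Q) = D_KL(Q||P).

D_KL(P||Q) = Σ P(x) log₂(P(x)/Q(x))

Computing term by term:
  P(1)·log₂(P(1)/Q(1)) = 0.7203·log₂(0.7203/0.0304) = 3.28922
  P(2)·log₂(P(2)/Q(2)) = 0.2493·log₂(0.2493/0.2493) = 0.00000
  P(3)·log₂(P(3)/Q(3)) = 0.0304·log₂(0.0304/0.7203) = -0.13882

D_KL(P||Q) = 3.28922 + 0.00000 - 0.13882 = 3.15040 ≈ 3.1504 bits

D_KL(Q||P) = Σ Q(x) log₂(Q(x)/P(x))

Computing term by term:
  Q(1)·log₂(Q(1)/P(1)) = 0.0304·log₂(0.0304/0.7203) = -0.13882
  Q(2)·log₂(Q(2)/P(2)) = 0.2493·log₂(0.2493/0.2493) = 0.00000
  Q(3)·log₂(Q(3)/P(3)) = 0.7203·log₂(0.7203/0.0304) = 3.28922

D_KL(Q||P) = -0.13882 + 0.00000 + 3.28922 = 3.15040 ≈ 3.1504 bits

These ARE equal here. Q is P with outcomes relabeled (Q(1) = P(3), Q(3) = P(1)) by a relabeling that is its own inverse, so the two sums contain exactly the same terms in a different order. This is a special case — KL divergence is not symmetric in general: D_KL(P||Q) ≠ D_KL(Q||P) for most P, Q.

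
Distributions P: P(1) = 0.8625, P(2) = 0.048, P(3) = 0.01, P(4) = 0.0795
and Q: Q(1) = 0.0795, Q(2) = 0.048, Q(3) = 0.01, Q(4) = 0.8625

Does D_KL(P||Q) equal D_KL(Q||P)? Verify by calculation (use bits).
D_KL(P||Q) = 2.6931 bits, D_KL(Q||P) = 2.6931 bits. Yes — for this pair D_KL(P||Q) = D_KL(Q||P).

D_KL(P||Q) = Σ P(x) log₂(P(x)/Q(x))

Computing term by term:
  P(1)·log₂(P(1)/Q(1)) = 0.8625·log₂(0.8625/0.0795) = 2.96657
  P(2)·log₂(P(2)/Q(2)) = 0.048·log₂(0.048/0.048) = 0.00000
  P(3)·log₂(P(3)/Q(3)) = 0.01·log₂(0.01/0.01) = 0.00000
  P(4)·log₂(P(4)/Q(4)) = 0.0795·log₂(0.0795/0.8625) = -0.27344

D_KL(P||Q) = 2.96657 + 0.00000 + 0.00000 - 0.27344 = 2.69313 ≈ 2.6931 bits

D_KL(Q||P) = Σ Q(x) log₂(Q(x)/P(x))

Computing term by term:
  Q(1)·log₂(Q(1)/P(1)) = 0.0795·log₂(0.0795/0.8625) = -0.27344
  Q(2)·log₂(Q(2)/P(2)) = 0.048·log₂(0.048/0.048) = 0.00000
  Q(3)·log₂(Q(3)/P(3)) = 0.01·log₂(0.01/0.01) = 0.00000
  Q(4)·log₂(Q(4)/P(4)) = 0.8625·log₂(0.8625/0.0795) = 2.96657

D_KL(Q||P) = -0.27344 + 0.00000 + 0.00000 + 2.96657 = 2.69313 ≈ 2.6931 bits

These ARE equal here. Q is P with outcomes relabeled (Q(1) = P(4), Q(4) = P(1)) by a relabeling that is its own inverse, so the two sums contain exactly the same terms in a different order. This is a special case — KL divergence is not symmetric in general: D_KL(P||Q) ≠ D_KL(Q||P) for most P, Q.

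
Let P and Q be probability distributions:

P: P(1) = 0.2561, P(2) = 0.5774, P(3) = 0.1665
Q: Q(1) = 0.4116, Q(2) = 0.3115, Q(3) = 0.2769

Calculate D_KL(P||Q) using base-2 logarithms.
0.2166 bits

D_KL(P||Q) = Σ P(x) log₂(P(x)/Q(x))

Computing term by term:
  P(1)·log₂(P(1)/Q(1)) = 0.2561·log₂(0.2561/0.4116) = -0.17531
  P(2)·log₂(P(2)/Q(2)) = 0.5774·log₂(0.5774/0.3115) = 0.51408
  P(3)·log₂(P(3)/Q(3)) = 0.1665·log₂(0.1665/0.2769) = -0.12218

D_KL(P||Q) = -0.17531 + 0.51408 - 0.12218 = 0.21659 ≈ 0.2166 bits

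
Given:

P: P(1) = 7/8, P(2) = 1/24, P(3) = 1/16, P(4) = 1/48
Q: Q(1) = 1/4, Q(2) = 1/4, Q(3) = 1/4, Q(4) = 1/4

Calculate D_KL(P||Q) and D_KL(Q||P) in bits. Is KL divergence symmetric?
D_KL(P||Q) = 1.2740 bits, D_KL(Q||P) = 1.5906 bits. No, KL divergence is not symmetric.

D_KL(P||Q) = Σ P(x) log₂(P(x)/Q(x))

Computing term by term:
  P(1)·log₂(P(1)/Q(1)) = (7/8)·log₂((7/8)/(1/4)) = 1.58144
  P(2)·log₂(P(2)/Q(2)) = (1/24)·log₂((1/24)/(1/4)) = -0.10771
  P(3)·log₂(P(3)/Q(3)) = (1/16)·log₂((1/16)/(1/4)) = -0.12500
  P(4)·log₂(P(4)/Q(4)) = (1/48)·log₂((1/48)/(1/4)) = -0.07469

D_KL(P||Q) = 1.58144 - 0.10771 - 0.12500 - 0.07469 = 1.27404 ≈ 1.2740 bits

D_KL(Q||P) = Σ Q(x) log₂(Q(x)/P(x))

Computing term by term:
  Q(1)·log₂(Q(1)/P(1)) = (1/4)·log₂((1/4)/(7/8)) = -0.45184
  Q(2)·log₂(Q(2)/P(2)) = (1/4)·log₂((1/4)/(1/24)) = 0.64624
  Q(3)·log₂(Q(3)/P(3)) = (1/4)·log₂((1/4)/(1/16)) = 0.50000
  Q(4)·log₂(Q(4)/P(4)) = (1/4)·log₂((1/4)/(1/48)) = 0.89624

D_KL(Q||P) = -0.45184 + 0.64624 + 0.50000 + 0.89624 = 1.59064 ≈ 1.5906 bits

These are NOT equal (difference: 0.3166 bits). KL divergence is asymmetric: D_KL(P||Q) ≠ D_KL(Q||P) in general.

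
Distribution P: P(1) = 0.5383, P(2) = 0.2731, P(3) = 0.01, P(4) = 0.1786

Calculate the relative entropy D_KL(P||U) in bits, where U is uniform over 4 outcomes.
0.4973 bits

U(i) = 1/4 for all i

D_KL(P||U) = Σ P(x) log₂(P(x) / (1/4))
           = Σ P(x) log₂(P(x)) + log₂(4)
           = log₂(4) - H(P)

H(P) = -Σ P(x) log₂(P(x)):
  -P(1)·log₂(P(1)) = -(0.5383)·log₂(0.5383) = 0.48098
  -P(2)·log₂(P(2)) = -(0.2731)·log₂(0.2731) = 0.51138
  -P(3)·log₂(P(3)) = -(0.01)·log₂(0.01) = 0.06644
  -P(4)·log₂(P(4)) = -(0.1786)·log₂(0.1786) = 0.44386
H(P) = 0.48098 + 0.51138 + 0.06644 + 0.44386 = 1.50266 bits

log₂(4) = 2.00000 bits

D_KL(P||U) = 2.00000 - 1.50266 = 0.49734 ≈ 0.4973 bits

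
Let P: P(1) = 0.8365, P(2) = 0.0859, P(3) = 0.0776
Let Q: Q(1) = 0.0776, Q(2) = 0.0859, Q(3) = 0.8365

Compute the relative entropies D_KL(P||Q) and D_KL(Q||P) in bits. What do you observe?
D_KL(P||Q) = 2.6032 bits, D_KL(Q||P) = 2.6032 bits. The two directions give the same value here, because Q is a self-inverse relabeling of P; in general KL divergence is asymmetric.

D_KL(P||Q) = Σ P(x) log₂(P(x)/Q(x))

Computing term by term:
  P(1)·log₂(P(1)/Q(1)) = 0.8365·log₂(0.8365/0.0776) = 2.86939
  P(2)·log₂(P(2)/Q(2)) = 0.0859·log₂(0.0859/0.0859) = 0.00000
  P(3)·log₂(P(3)/Q(3)) = 0.0776·log₂(0.0776/0.8365) = -0.26619

D_KL(P||Q) = 2.86939 + 0.00000 - 0.26619 = 2.60320 ≈ 2.6032 bits

D_KL(Q||P) = Σ Q(x) log₂(Q(x)/P(x))

Computing term by term:
  Q(1)·log₂(Q(1)/P(1)) = 0.0776·log₂(0.0776/0.8365) = -0.26619
  Q(2)·log₂(Q(2)/P(2)) = 0.0859·log₂(0.0859/0.0859) = 0.00000
  Q(3)·log₂(Q(3)/P(3)) = 0.8365·log₂(0.8365/0.0776) = 2.86939

D_KL(Q||P) = -0.26619 + 0.00000 + 2.86939 = 2.60320 ≈ 2.6032 bits

These ARE equal here. Q is P with outcomes relabeled (Q(1) = P(3), Q(3) = P(1)) by a relabeling that is its own inverse, so the two sums contain exactly the same terms in a different order. This is a special case — KL divergence is not symmetric in general: D_KL(P||Q) ≠ D_KL(Q||P) for most P, Q.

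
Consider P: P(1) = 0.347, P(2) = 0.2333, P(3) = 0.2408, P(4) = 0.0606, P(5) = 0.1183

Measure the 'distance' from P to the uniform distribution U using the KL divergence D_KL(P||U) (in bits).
0.1982 bits

U(i) = 1/5 for all i

D_KL(P||U) = Σ P(x) log₂(P(x) / (1/5))
           = Σ P(x) log₂(P(x)) + log₂(5)
           = log₂(5) - H(P)

H(P) = -Σ P(x) log₂(P(x)):
  -P(1)·log₂(P(1)) = -(0.347)·log₂(0.347) = 0.52987
  -P(2)·log₂(P(2)) = -(0.2333)·log₂(0.2333) = 0.48987
  -P(3)·log₂(P(3)) = -(0.2408)·log₂(0.2408) = 0.49463
  -P(4)·log₂(P(4)) = -(0.0606)·log₂(0.0606) = 0.24510
  -P(5)·log₂(P(5)) = -(0.1183)·log₂(0.1183) = 0.36430
H(P) = 0.52987 + 0.48987 + 0.49463 + 0.24510 + 0.36430 = 2.12377 bits

log₂(5) = 2.32193 bits

D_KL(P||U) = 2.32193 - 2.12377 = 0.19816 ≈ 0.1982 bits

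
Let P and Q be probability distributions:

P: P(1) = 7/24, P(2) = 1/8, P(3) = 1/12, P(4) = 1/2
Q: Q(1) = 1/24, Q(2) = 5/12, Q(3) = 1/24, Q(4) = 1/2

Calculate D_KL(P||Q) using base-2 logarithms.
0.6850 bits

D_KL(P||Q) = Σ P(x) log₂(P(x)/Q(x))

Computing term by term:
  P(1)·log₂(P(1)/Q(1)) = (7/24)·log₂((7/24)/(1/24)) = 0.81881
  P(2)·log₂(P(2)/Q(2)) = (1/8)·log₂((1/8)/(5/12)) = -0.21712
  P(3)·log₂(P(3)/Q(3)) = (1/12)·log₂((1/12)/(1/24)) = 0.08333
  P(4)·log₂(P(4)/Q(4)) = (1/2)·log₂((1/2)/(1/2)) = 0.00000

D_KL(P||Q) = 0.81881 - 0.21712 + 0.08333 + 0.00000 = 0.68502 ≈ 0.6850 bits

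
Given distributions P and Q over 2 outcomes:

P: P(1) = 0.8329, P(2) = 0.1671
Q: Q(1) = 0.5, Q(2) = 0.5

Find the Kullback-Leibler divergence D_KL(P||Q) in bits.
0.3490 bits

D_KL(P||Q) = Σ P(x) log₂(P(x)/Q(x))

Computing term by term:
  P(1)·log₂(P(1)/Q(1)) = 0.8329·log₂(0.8329/0.5) = 0.61319
  P(2)·log₂(P(2)/Q(2)) = 0.1671·log₂(0.1671/0.5) = -0.26422

D_KL(P||Q) = 0.61319 - 0.26422 = 0.34897 ≈ 0.3490 bits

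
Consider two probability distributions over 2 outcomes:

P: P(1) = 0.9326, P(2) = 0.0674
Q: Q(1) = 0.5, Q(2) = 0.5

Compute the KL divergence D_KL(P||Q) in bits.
0.6439 bits

D_KL(P||Q) = Σ P(x) log₂(P(x)/Q(x))

Computing term by term:
  P(1)·log₂(P(1)/Q(1)) = 0.9326·log₂(0.9326/0.5) = 0.83872
  P(2)·log₂(P(2)/Q(2)) = 0.0674·log₂(0.0674/0.5) = -0.19486

D_KL(P||Q) = 0.83872 - 0.19486 = 0.64386 ≈ 0.6439 bits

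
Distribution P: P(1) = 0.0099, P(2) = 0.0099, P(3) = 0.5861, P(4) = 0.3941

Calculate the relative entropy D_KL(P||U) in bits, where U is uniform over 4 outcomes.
0.8870 bits

U(i) = 1/4 for all i

D_KL(P||U) = Σ P(x) log₂(P(x) / (1/4))
           = Σ P(x) log₂(P(x)) + log₂(4)
           = log₂(4) - H(P)

H(P) = -Σ P(x) log₂(P(x)):
  -P(1)·log₂(P(1)) = -(0.0099)·log₂(0.0099) = 0.06592
  -P(2)·log₂(P(2)) = -(0.0099)·log₂(0.0099) = 0.06592
  -P(3)·log₂(P(3)) = -(0.5861)·log₂(0.5861) = 0.45175
  -P(4)·log₂(P(4)) = -(0.3941)·log₂(0.3941) = 0.52942
H(P) = 0.06592 + 0.06592 + 0.45175 + 0.52942 = 1.11301 bits

log₂(4) = 2.00000 bits

D_KL(P||U) = 2.00000 - 1.11301 = 0.88699 ≈ 0.8870 bits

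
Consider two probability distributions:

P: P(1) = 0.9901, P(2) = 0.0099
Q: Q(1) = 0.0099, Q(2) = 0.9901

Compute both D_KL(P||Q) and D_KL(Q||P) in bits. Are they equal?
D_KL(P||Q) = 6.5125 bits, D_KL(Q||P) = 6.5125 bits. Yes, in this case they are equal (although KL divergence is not symmetric in general).

D_KL(P||Q) = Σ P(x) log₂(P(x)/Q(x))

Computing term by term:
  P(1)·log₂(P(1)/Q(1)) = 0.9901·log₂(0.9901/0.0099) = 6.57823
  P(2)·log₂(P(2)/Q(2)) = 0.0099·log₂(0.0099/0.9901) = -0.06578

D_KL(P||Q) = 6.57823 - 0.06578 = 6.51245 ≈ 6.5125 bits

D_KL(Q||P) = Σ Q(x) log₂(Q(x)/P(x))

Computing term by term:
  Q(1)·log₂(Q(1)/P(1)) = 0.0099·log₂(0.0099/0.9901) = -0.06578
  Q(2)·log₂(Q(2)/P(2)) = 0.9901·log₂(0.9901/0.0099) = 6.57823

D_KL(Q||P) = -0.06578 + 6.57823 = 6.51245 ≈ 6.5125 bits

These ARE equal here. Q is P with outcomes relabeled (Q(1) = P(2), Q(2) = P(1)) by a relabeling that is its own inverse, so the two sums contain exactly the same terms in a different order. This is a special case — KL divergence is not symmetric in general: D_KL(P||Q) ≠ D_KL(Q||P) for most P, Q.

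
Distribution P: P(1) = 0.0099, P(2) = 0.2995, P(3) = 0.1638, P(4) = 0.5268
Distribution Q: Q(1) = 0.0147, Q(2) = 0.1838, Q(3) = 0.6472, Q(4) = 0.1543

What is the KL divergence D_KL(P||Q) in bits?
0.8139 bits

D_KL(P||Q) = Σ P(x) log₂(P(x)/Q(x))

Computing term by term:
  P(1)·log₂(P(1)/Q(1)) = 0.0099·log₂(0.0099/0.0147) = -0.00565
  P(2)·log₂(P(2)/Q(2)) = 0.2995·log₂(0.2995/0.1838) = 0.21097
  P(3)·log₂(P(3)/Q(3)) = 0.1638·log₂(0.1638/0.6472) = -0.32470
  P(4)·log₂(P(4)/Q(4)) = 0.5268·log₂(0.5268/0.1543) = 0.93324

D_KL(P||Q) = -0.00565 + 0.21097 - 0.32470 + 0.93324 = 0.81386 ≈ 0.8139 bits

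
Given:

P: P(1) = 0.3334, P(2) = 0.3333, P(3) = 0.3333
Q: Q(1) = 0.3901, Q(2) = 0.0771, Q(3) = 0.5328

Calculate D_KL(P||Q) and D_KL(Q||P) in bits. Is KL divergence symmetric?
D_KL(P||Q) = 0.4028 bits, D_KL(Q||P) = 0.2861 bits. No, KL divergence is not symmetric.

D_KL(P||Q) = Σ P(x) log₂(P(x)/Q(x))

Computing term by term:
  P(1)·log₂(P(1)/Q(1)) = 0.3334·log₂(0.3334/0.3901) = -0.07555
  P(2)·log₂(P(2)/Q(2)) = 0.3333·log₂(0.3333/0.0771) = 0.70394
  P(3)·log₂(P(3)/Q(3)) = 0.3333·log₂(0.3333/0.5328) = -0.22557

D_KL(P||Q) = -0.07555 + 0.70394 - 0.22557 = 0.40282 ≈ 0.4028 bits

D_KL(Q||P) = Σ Q(x) log₂(Q(x)/P(x))

Computing term by term:
  Q(1)·log₂(Q(1)/P(1)) = 0.3901·log₂(0.3901/0.3334) = 0.08839
  Q(2)·log₂(Q(2)/P(2)) = 0.0771·log₂(0.0771/0.3333) = -0.16284
  Q(3)·log₂(Q(3)/P(3)) = 0.5328·log₂(0.5328/0.3333) = 0.36058

D_KL(Q||P) = 0.08839 - 0.16284 + 0.36058 = 0.28613 ≈ 0.2861 bits

These are NOT equal (difference: 0.1167 bits). KL divergence is asymmetric: D_KL(P||Q) ≠ D_KL(Q||P) in general.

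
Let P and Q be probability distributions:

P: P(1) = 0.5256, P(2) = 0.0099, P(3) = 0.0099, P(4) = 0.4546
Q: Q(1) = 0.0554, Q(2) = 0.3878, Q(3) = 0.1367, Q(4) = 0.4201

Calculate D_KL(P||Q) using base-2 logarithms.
1.6680 bits

D_KL(P||Q) = Σ P(x) log₂(P(x)/Q(x))

Computing term by term:
  P(1)·log₂(P(1)/Q(1)) = 0.5256·log₂(0.5256/0.0554) = 1.70610
  P(2)·log₂(P(2)/Q(2)) = 0.0099·log₂(0.0099/0.3878) = -0.05239
  P(3)·log₂(P(3)/Q(3)) = 0.0099·log₂(0.0099/0.1367) = -0.03750
  P(4)·log₂(P(4)/Q(4)) = 0.4546·log₂(0.4546/0.4201) = 0.05176

D_KL(P||Q) = 1.70610 - 0.05239 - 0.03750 + 0.05176 = 1.66797 ≈ 1.6680 bits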